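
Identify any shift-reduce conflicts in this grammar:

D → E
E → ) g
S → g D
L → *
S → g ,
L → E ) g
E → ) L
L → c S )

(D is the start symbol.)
Augment with D' → D and build the canonical LR(0) collection (I0 = CLOSURE({[D' → . D]}), then GOTO on every symbol after a dot until no new states appear). It has 16 states:
  I0: { [D → . E], [D' → . D], [E → . ) L], [E → . ) g] }  — shift
  I1: { [E → ) . L], [E → ) . g], [E → . ) L], [E → . ) g], [L → . *], [L → . E ) g], [L → . c S )] }  — shift
  I2: { [D' → D .] }  — accept
  I3: { [D → E .] }  — reduce
  I4: { [L → * .] }  — reduce
  I5: { [L → E . ) g] }  — shift
  I6: { [E → ) L .] }  — reduce
  I7: { [L → c . S )], [S → . g ,], [S → . g D] }  — shift
  I8: { [E → ) g .] }  — reduce
  I9: { [L → c S . )] }  — shift
  I10: { [D → . E], [E → . ) L], [E → . ) g], [S → g . ,], [S → g . D] }  — shift
  I11: { [S → g , .] }  — reduce
  I12: { [S → g D .] }  — reduce
  I13: { [L → c S ) .] }  — reduce
  I14: { [L → E ) . g] }  — shift
  I15: { [L → E ) g .] }  — reduce

No state contains both a complete item and a shift item.

Answer: No shift-reduce conflicts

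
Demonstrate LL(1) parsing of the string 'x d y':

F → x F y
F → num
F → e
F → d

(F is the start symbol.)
Stack is shown with the top on the left.

Stack    Input    Action
------------------------
F $      x d y $  output F → x F y
x F y $  x d y $  match 'x'
F y $    d y $    output F → d
d y $    d y $    match 'd'
y $      y $      match 'y'
$        $        accept

The string is accepted.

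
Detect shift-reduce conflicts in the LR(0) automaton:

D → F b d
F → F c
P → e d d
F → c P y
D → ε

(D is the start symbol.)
Augment with D' → D and build the canonical LR(0) collection (I0 = CLOSURE({[D' → . D]}), then GOTO on every symbol after a dot until no new states appear). It has 12 states:
  I0: { [D → . F b d], [D → .], [D' → . D], [F → . F c], [F → . c P y] }  — shift, reduce
  I1: { [D' → D .] }  — accept
  I2: { [D → F . b d], [F → F . c] }  — shift
  I3: { [F → c . P y], [P → . e d d] }  — shift
  I4: { [F → c P . y] }  — shift
  I5: { [P → e . d d] }  — shift
  I6: { [P → e d . d] }  — shift
  I7: { [P → e d d .] }  — reduce
  I8: { [F → c P y .] }  — reduce
  I9: { [D → F b . d] }  — shift
  I10: { [F → F c .] }  — reduce
  I11: { [D → F b d .] }  — reduce

I0 contains reduce item [D → .] and shift item [F → . c P y] — shift-reduce conflict.

Answer: Yes — I0: [D → .] vs [F → . c P y]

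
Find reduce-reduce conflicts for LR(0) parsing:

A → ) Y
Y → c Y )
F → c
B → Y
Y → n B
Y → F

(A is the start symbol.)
No reduce-reduce conflicts

A reduce-reduce conflict occurs when an LR(0) state has two complete items [A → α .] and [B → β .] — both call for a reduction, and with no lookahead the parser cannot choose between them.

Augment with A' → A and build the canonical LR(0) collection (I0 = CLOSURE({[A' → . A]}), then GOTO on every symbol after a dot until no new states appear). It has 11 states:
  I0: { [A → . ) Y], [A' → . A] }  — shift
  I1: { [A → ) . Y], [F → . c], [Y → . F], [Y → . c Y )], [Y → . n B] }  — shift
  I2: { [A' → A .] }  — accept
  I3: { [Y → F .] }  — reduce
  I4: { [A → ) Y .] }  — reduce
  I5: { [F → . c], [F → c .], [Y → . F], [Y → . c Y )], [Y → . n B], [Y → c . Y )] }  — shift, reduce
  I6: { [B → . Y], [F → . c], [Y → . F], [Y → . c Y )], [Y → . n B], [Y → n . B] }  — shift
  I7: { [Y → n B .] }  — reduce
  I8: { [B → Y .] }  — reduce
  I9: { [Y → c Y . )] }  — shift
  I10: { [Y → c Y ) .] }  — reduce

No state contains more than one complete item.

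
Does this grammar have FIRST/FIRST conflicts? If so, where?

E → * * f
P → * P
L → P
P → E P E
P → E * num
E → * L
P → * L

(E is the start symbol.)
FIRST sets of the non-terminals at (or reachable through a nullable prefix from) the front of some alternative:
  FIRST(E) = { '*' }

Productions for E:
  E → * * f: FIRST = { '*' }
  E → * L: FIRST = { '*' }
Productions for P:
  P → * P: FIRST = { '*' }
  P → E P E: FIRST = { '*' }
  P → E * num: FIRST = { '*' }
  P → * L: FIRST = { '*' }
L has only one production, so no FIRST/FIRST conflict is possible there.

Conflict for E: E → * * f and E → * L
  Overlap: { '*' }
Conflict for P: P → * P and P → E P E
  Overlap: { '*' }
Conflict for P: P → * P and P → E * num
  Overlap: { '*' }
Conflict for P: P → * P and P → * L
  Overlap: { '*' }
Conflict for P: P → E P E and P → E * num
  Overlap: { '*' }
Conflict for P: P → E P E and P → * L
  Overlap: { '*' }
Conflict for P: P → E * num and P → * L
  Overlap: { '*' }

Answer: Yes. E → '*' '*' f / E → '*' L on { '*' }; P → '*' P / P → E P E on { '*' }; P → '*' P / P → E '*' num on { '*' }; P → '*' P / P → '*' L on { '*' }; P → E P E / P → E '*' num on { '*' }; P → E P E / P → '*' L on { '*' }; P → E '*' num / P → '*' L on { '*' }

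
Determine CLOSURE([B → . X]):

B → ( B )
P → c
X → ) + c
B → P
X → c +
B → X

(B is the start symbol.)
{ [B → . X], [X → . ) + c], [X → . c +] }

To compute CLOSURE, for each item [A → α.Bβ] where B is a non-terminal, add [B → .γ] for all productions B → γ; repeat for the newly added items until nothing changes.

Start with: [B → . X]
  [B → . X] has the dot before X: add [X → . ) + c], [X → . c +]
No further items can be added.

CLOSURE = { [B → . X], [X → . ) + c], [X → . c +] }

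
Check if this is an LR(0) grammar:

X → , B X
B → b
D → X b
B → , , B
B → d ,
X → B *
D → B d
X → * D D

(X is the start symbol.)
Augment with X' → X and build the canonical LR(0) collection (I0 = CLOSURE({[X' → . X]}), then GOTO on every symbol after a dot until no new states appear). It has 19 states:
  I0: { [B → . , , B], [B → . b], [B → . d ,], [X → . * D D], [X → . , B X], [X → . B *], [X' → . X] }  — shift
  I1: { [B → . , , B], [B → . b], [B → . d ,], [D → . B d], [D → . X b], [X → * . D D], [X → . * D D], [X → . , B X], [X → . B *] }  — shift
  I2: { [B → , . , B], [B → . , , B], [B → . b], [B → . d ,], [X → , . B X] }  — shift
  I3: { [X → B . *] }  — shift
  I4: { [X' → X .] }  — accept
  I5: { [B → b .] }  — reduce
  I6: { [B → d . ,] }  — shift
  I7: { [B → d , .] }  — reduce
  I8: { [X → B * .] }  — reduce
  I9: { [B → , , . B], [B → , . , B], [B → . , , B], [B → . b], [B → . d ,] }  — shift
  I10: { [B → . , , B], [B → . b], [B → . d ,], [X → , B . X], [X → . * D D], [X → . , B X], [X → . B *] }  — shift
  I11: { [X → , B X .] }  — reduce
  I12: { [B → , , B .] }  — reduce
  I13: { [D → B . d], [X → B . *] }  — shift
  I14: { [B → . , , B], [B → . b], [B → . d ,], [D → . B d], [D → . X b], [X → * D . D], [X → . * D D], [X → . , B X], [X → . B *] }  — shift
  I15: { [D → X . b] }  — shift
  I16: { [D → X b .] }  — reduce
  I17: { [X → * D D .] }  — reduce
  I18: { [D → B d .] }  — reduce

Every state is either a pure shift/goto state or contains exactly one complete item and nothing to shift — no conflicts. The grammar is LR(0).

Answer: Yes, the grammar is LR(0)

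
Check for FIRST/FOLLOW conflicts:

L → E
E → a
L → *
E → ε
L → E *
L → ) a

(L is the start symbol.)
A FIRST/FOLLOW conflict occurs when a non-terminal N has a nullable alternative N → β (β ⇒* ε) and another alternative N → α with FIRST(α) ∩ FOLLOW(N) ≠ ∅: on such a lookahead the parser cannot decide between expanding α and letting N vanish via β.

Nullable non-terminals: E, L.
FIRST sets used below: FIRST(E) = { 'a', ε }

E: nullable alternative(s) E → ε; FOLLOW(E) = { $, '*' }
  E → a: FIRST \ {ε} = { 'a' } — disjoint from FOLLOW(E)
  E → ε: FIRST \ {ε} = { } — this is the only nullable alternative, skip

L: nullable alternative(s) L → E; FOLLOW(L) = { $ }
  L → E: FIRST \ {ε} = { 'a' } — this is the only nullable alternative, skip
  L → *: FIRST \ {ε} = { '*' } — disjoint from FOLLOW(L)
  L → E *: FIRST \ {ε} = { '*', 'a' } — disjoint from FOLLOW(L)
  L → ) a: FIRST \ {ε} = { ')' } — disjoint from FOLLOW(L)

No FIRST/FOLLOW conflicts found.

Answer: No FIRST/FOLLOW conflicts.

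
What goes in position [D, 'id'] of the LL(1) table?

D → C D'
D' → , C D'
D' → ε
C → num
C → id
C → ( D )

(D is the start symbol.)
D → C D'

To find M[D, 'id'], we find productions for D where 'id' is in the predict set (PREDICT(N → α) = (FIRST(α) \ {ε}) ∪ (FOLLOW(N) if α ⇒* ε)).

Relevant sets:
  FIRST(C) = { '(', 'id', 'num' }

D → C D': PREDICT = { '(', 'id', 'num' }
  'id' is in predict set, so this production goes in M[D, 'id']

M[D, 'id'] = D → C D'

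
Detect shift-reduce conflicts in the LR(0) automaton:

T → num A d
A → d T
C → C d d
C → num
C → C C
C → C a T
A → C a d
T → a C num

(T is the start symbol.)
Yes — I9: [C → C C .] vs [C → C . a T]

A shift-reduce conflict occurs when an LR(0) state has both:
  - a complete (reduce) item [A → α .] (dot at the end), and
  - a shift item [B → β . c γ] (dot before a terminal).

Augment with T' → T and build the canonical LR(0) collection (I0 = CLOSURE({[T' → . T]}), then GOTO on every symbol after a dot until no new states appear). It has 19 states:
  I0: { [T → . a C num], [T → . num A d], [T' → . T] }  — shift
  I1: { [T' → T .] }  — accept
  I2: { [C → . C C], [C → . C a T], [C → . C d d], [C → . num], [T → a . C num] }  — shift
  I3: { [A → . C a d], [A → . d T], [C → . C C], [C → . C a T], [C → . C d d], [C → . num], [T → num . A d] }  — shift
  I4: { [T → num A . d] }  — shift
  I5: { [A → C . a d], [C → . C C], [C → . C a T], [C → . C d d], [C → . num], [C → C . C], [C → C . a T], [C → C . d d] }  — shift
  I6: { [A → d . T], [T → . a C num], [T → . num A d] }  — shift
  I7: { [C → num .] }  — reduce
  I8: { [A → d T .] }  — reduce
  I9: { [C → . C C], [C → . C a T], [C → . C d d], [C → . num], [C → C . C], [C → C . a T], [C → C . d d], [C → C C .] }  — shift, reduce
  I10: { [A → C a . d], [C → C a . T], [T → . a C num], [T → . num A d] }  — shift
  I11: { [C → C d . d] }  — shift
  I12: { [C → C d d .] }  — reduce
  I13: { [C → C a T .] }  — reduce
  I14: { [A → C a d .] }  — reduce
  I15: { [C → C a . T], [T → . a C num], [T → . num A d] }  — shift
  I16: { [T → num A d .] }  — reduce
  I17: { [C → . C C], [C → . C a T], [C → . C d d], [C → . num], [C → C . C], [C → C . a T], [C → C . d d], [T → a C . num] }  — shift
  I18: { [C → num .], [T → a C num .] }  — 2 reduces

I9 contains reduce item [C → C C .] and shift items [C → C . a T], [C → C . d d], [C → . num] — shift-reduce conflict.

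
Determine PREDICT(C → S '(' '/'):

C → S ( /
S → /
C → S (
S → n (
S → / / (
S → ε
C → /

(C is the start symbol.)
{ '(', '/', 'n' }

PREDICT(C → S '(' '/') = (FIRST(RHS) \ {ε}) ∪ (FOLLOW(C) if ε ∈ FIRST(RHS), i.e. RHS ⇒* ε)
FIRST(S) = { '/', 'n', ε }
FIRST(S '(' '/') = { '(', '/', 'n' }
ε ∉ FIRST(S '(' '/'), so FOLLOW(C) is not added.
PREDICT(C → S '(' '/') = { '(', '/', 'n' }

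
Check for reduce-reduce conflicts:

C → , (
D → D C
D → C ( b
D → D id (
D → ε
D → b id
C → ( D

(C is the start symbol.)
No reduce-reduce conflicts

A reduce-reduce conflict occurs when an LR(0) state has two complete items [A → α .] and [B → β .] — both call for a reduction, and with no lookahead the parser cannot choose between them.

Augment with C' → C and build the canonical LR(0) collection (I0 = CLOSURE({[C' → . C]}), then GOTO on every symbol after a dot until no new states appear). It has 14 states:
  I0: { [C → . ( D], [C → . , (], [C' → . C] }  — shift
  I1: { [C → ( . D], [C → . ( D], [C → . , (], [D → . C ( b], [D → . D C], [D → . D id (], [D → . b id], [D → .] }  — shift, reduce
  I2: { [C → , . (] }  — shift
  I3: { [C' → C .] }  — accept
  I4: { [C → , ( .] }  — reduce
  I5: { [D → C . ( b] }  — shift
  I6: { [C → ( D .], [C → . ( D], [C → . , (], [D → D . C], [D → D . id (] }  — shift, reduce
  I7: { [D → b . id] }  — shift
  I8: { [D → b id .] }  — reduce
  I9: { [D → D C .] }  — reduce
  I10: { [D → D id . (] }  — shift
  I11: { [D → D id ( .] }  — reduce
  I12: { [D → C ( . b] }  — shift
  I13: { [D → C ( b .] }  — reduce

No state contains more than one complete item.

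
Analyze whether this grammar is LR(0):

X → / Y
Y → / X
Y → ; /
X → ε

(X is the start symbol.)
No. Shift-reduce conflict between [X → .] and [X → . / Y]

A grammar is LR(0) if no state in the canonical LR(0) collection has:
  - both a shift item (dot before a terminal) and a complete item (shift-reduce conflict), or
  - two or more complete items (reduce-reduce conflict; the accept item [X' → X .] counts as a complete item here).

Augment with X' → X and build the canonical LR(0) collection (I0 = CLOSURE({[X' → . X]}), then GOTO on every symbol after a dot until no new states appear). It has 8 states:
  I0: { [X → . / Y], [X → .], [X' → . X] }  — shift, reduce
  I1: { [X → / . Y], [Y → . / X], [Y → . ; /] }  — shift
  I2: { [X' → X .] }  — accept
  I3: { [X → . / Y], [X → .], [Y → / . X] }  — shift, reduce
  I4: { [Y → ; . /] }  — shift
  I5: { [X → / Y .] }  — reduce
  I6: { [Y → ; / .] }  — reduce
  I7: { [Y → / X .] }  — reduce

Conflict in state I0:
  Shift-reduce conflict between [X → .] and [X → . / Y]
So the grammar is NOT LR(0).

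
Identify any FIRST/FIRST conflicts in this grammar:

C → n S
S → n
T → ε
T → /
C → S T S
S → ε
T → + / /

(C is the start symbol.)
Yes. C → n S / C → S T S on { 'n' }

FIRST sets of the non-terminals at (or reachable through a nullable prefix from) the front of some alternative:
  FIRST(S) = { 'n', ε }
  FIRST(T) = { '+', '/', ε }

Productions for C:
  C → n S: FIRST = { 'n' }
  C → S T S: FIRST = { '+', '/', 'n', ε }
Productions for S:
  S → n: FIRST = { 'n' }
  S → ε: FIRST = { ε }
Productions for T:
  T → ε: FIRST = { ε }
  T → /: FIRST = { '/' }
  T → + / /: FIRST = { '+' }

Conflict for C: C → n S and C → S T S
  Overlap: { 'n' }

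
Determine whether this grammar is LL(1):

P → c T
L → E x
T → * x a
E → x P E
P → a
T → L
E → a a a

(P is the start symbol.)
Yes, the grammar is LL(1).

A grammar is LL(1) if for each non-terminal N with multiple productions, the predict sets of those productions are pairwise disjoint, where PREDICT(N → α) = (FIRST(α) \ {ε}) ∪ (FOLLOW(N) if α ⇒* ε).

Relevant sets:
  FIRST(L) = { 'a', 'x' }

For P:
  PREDICT(P → c T) = { 'c' }
  PREDICT(P → a) = { 'a' }
For T:
  PREDICT(T → '*' x a) = { '*' }
  PREDICT(T → L) = { 'a', 'x' }
For E:
  PREDICT(E → x P E) = { 'x' }
  PREDICT(E → a a a) = { 'a' }
L has a single production, so nothing to check there.

All predict sets are disjoint. The grammar IS LL(1).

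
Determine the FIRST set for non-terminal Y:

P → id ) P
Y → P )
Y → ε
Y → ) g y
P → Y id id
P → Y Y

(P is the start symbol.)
{ ')', 'id', ε }

FIRST sets of the other non-terminals involved (by the same procedure, iterated to a fixed point):
  FIRST(P) = { ')', 'id', ε }

From Y → P ):
  - P is a non-terminal: add FIRST(P) \ {ε} = { ')', 'id' }
    P is nullable, so continue to the next symbol
  - ')' is a terminal: add ')' and stop
From Y → ε:
  - ε-production, so ε ∈ FIRST(Y)
From Y → ) g y:
  - ')' is a terminal: add ')' and stop

Collecting: FIRST(Y) = { ')', 'id', ε }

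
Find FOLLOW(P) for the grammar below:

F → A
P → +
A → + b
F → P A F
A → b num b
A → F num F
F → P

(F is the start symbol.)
To compute FOLLOW(P), find every occurrence of P on a right-hand side N → α P β: add FIRST(β) \ {ε}, and if β is empty or nullable also add FOLLOW(N). Iterate to a fixed point.

In F → P A F: P is followed by A F, add FIRST(A F) \ {ε} = { '+', 'b' }
In F → P: P is at the end, add FOLLOW(F)

The FOLLOW sets referred to above (computed the same way, to a fixed point):
  FOLLOW(F) = { $, '+', 'b', 'num' }

Taking the union: FOLLOW(P) = { $, '+', 'b', 'num' }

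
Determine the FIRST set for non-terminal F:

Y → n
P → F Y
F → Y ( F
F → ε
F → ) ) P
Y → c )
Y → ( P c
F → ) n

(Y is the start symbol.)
{ '(', ')', 'c', 'n', ε }

FIRST sets of the other non-terminals involved (by the same procedure, iterated to a fixed point):
  FIRST(Y) = { '(', 'c', 'n' }

From F → Y ( F:
  - Y is a non-terminal: add FIRST(Y) \ {ε} = { '(', 'c', 'n' }
    Y is not nullable, so stop
From F → ε:
  - ε-production, so ε ∈ FIRST(F)
From F → ) ) P:
  - ')' is a terminal: add ')' and stop
From F → ) n:
  - ')' is a terminal: add ')' and stop

Collecting: FIRST(F) = { '(', ')', 'c', 'n', ε }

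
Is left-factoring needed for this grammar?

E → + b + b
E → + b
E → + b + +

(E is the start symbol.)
Yes, E has productions with common prefix '+ b'

Left-factoring is needed when two productions for the same non-terminal
share a common prefix on the right-hand side.

Productions for E:
  E → + b + b
  E → + b
  E → + b + +

Found common prefix '+ b' in productions for E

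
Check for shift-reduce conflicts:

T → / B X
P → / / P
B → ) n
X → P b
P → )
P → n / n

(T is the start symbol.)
No shift-reduce conflicts

A shift-reduce conflict occurs when an LR(0) state has both:
  - a complete (reduce) item [A → α .] (dot at the end), and
  - a shift item [B → β . c γ] (dot before a terminal).

Augment with T' → T and build the canonical LR(0) collection (I0 = CLOSURE({[T' → . T]}), then GOTO on every symbol after a dot until no new states appear). It has 16 states:
  I0: { [T → . / B X], [T' → . T] }  — shift
  I1: { [B → . ) n], [T → / . B X] }  — shift
  I2: { [T' → T .] }  — accept
  I3: { [B → ) . n] }  — shift
  I4: { [P → . )], [P → . / / P], [P → . n / n], [T → / B . X], [X → . P b] }  — shift
  I5: { [P → ) .] }  — reduce
  I6: { [P → / . / P] }  — shift
  I7: { [X → P . b] }  — shift
  I8: { [T → / B X .] }  — reduce
  I9: { [P → n . / n] }  — shift
  I10: { [P → n / . n] }  — shift
  I11: { [P → n / n .] }  — reduce
  I12: { [X → P b .] }  — reduce
  I13: { [P → . )], [P → . / / P], [P → . n / n], [P → / / . P] }  — shift
  I14: { [P → / / P .] }  — reduce
  I15: { [B → ) n .] }  — reduce

No state contains both a complete item and a shift item.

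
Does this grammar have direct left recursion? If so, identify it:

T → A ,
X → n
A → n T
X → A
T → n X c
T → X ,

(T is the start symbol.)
Direct left recursion occurs when N → N α for some non-terminal N (the right-hand side begins with the left-hand side itself).

T → A ,: starts with A
X → n: starts with n
A → n T: starts with n
X → A: starts with A
T → n X c: starts with n
T → X ,: starts with X

No direct left recursion found.

Answer: No direct left recursion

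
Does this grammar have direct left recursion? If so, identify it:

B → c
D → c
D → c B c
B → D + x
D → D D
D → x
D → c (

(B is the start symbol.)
Direct left recursion occurs when N → N α for some non-terminal N (the right-hand side begins with the left-hand side itself).

B → c: starts with c
D → c: starts with c
D → c B c: starts with c
B → D + x: starts with D
D → D D: LEFT RECURSIVE (starts with D)
D → x: starts with x
D → c (: starts with c

The grammar has direct left recursion on: D.

Answer: Yes, D is left-recursive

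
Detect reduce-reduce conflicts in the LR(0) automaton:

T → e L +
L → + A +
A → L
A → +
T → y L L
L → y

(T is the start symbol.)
A reduce-reduce conflict occurs when an LR(0) state has two complete items [A → α .] and [B → β .] — both call for a reduction, and with no lookahead the parser cannot choose between them.

Augment with T' → T and build the canonical LR(0) collection (I0 = CLOSURE({[T' → . T]}), then GOTO on every symbol after a dot until no new states appear). It has 14 states:
  I0: { [T → . e L +], [T → . y L L], [T' → . T] }  — shift
  I1: { [T' → T .] }  — accept
  I2: { [L → . + A +], [L → . y], [T → e . L +] }  — shift
  I3: { [L → . + A +], [L → . y], [T → y . L L] }  — shift
  I4: { [A → . +], [A → . L], [L → + . A +], [L → . + A +], [L → . y] }  — shift
  I5: { [L → . + A +], [L → . y], [T → y L . L] }  — shift
  I6: { [L → y .] }  — reduce
  I7: { [T → y L L .] }  — reduce
  I8: { [A → + .], [A → . +], [A → . L], [L → + . A +], [L → . + A +], [L → . y] }  — shift, reduce
  I9: { [L → + A . +] }  — shift
  I10: { [A → L .] }  — reduce
  I11: { [L → + A + .] }  — reduce
  I12: { [T → e L . +] }  — shift
  I13: { [T → e L + .] }  — reduce

No state contains more than one complete item.

Answer: No reduce-reduce conflicts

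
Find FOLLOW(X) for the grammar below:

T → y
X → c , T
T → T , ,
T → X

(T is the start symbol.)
{ $, ',' }

In T → X: X is at the end, add FOLLOW(T)

The FOLLOW sets referred to above (computed the same way, to a fixed point):
  FOLLOW(T) = { $, ',' }

Taking the union: FOLLOW(X) = { $, ',' }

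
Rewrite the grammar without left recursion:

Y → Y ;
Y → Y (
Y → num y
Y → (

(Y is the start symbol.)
Y → num y Y'
Y → ( Y'
Y' → ; Y'
Y' → ( Y'
Y' → ε

Y is directly left-recursive. The standard transformation for
  A → A α₁ | ... | A α_m | β₁ | ... | β_n
is
  A  → β₁ A' | ... | β_n A'
  A' → α₁ A' | ... | α_m A' | ε

Y → num y becomes Y → num y Y'
Y → ( becomes Y → ( Y'
Y → Y ; becomes Y' → ; Y'
Y → Y ( becomes Y' → ( Y'
Add Y' → ε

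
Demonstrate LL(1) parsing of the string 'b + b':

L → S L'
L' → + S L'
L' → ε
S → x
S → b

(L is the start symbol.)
LL(1) parsing maintains a stack (initially the start symbol over $) and the input. At each step: if the stack top is a terminal, match it against the current input token; if it is a non-terminal N, replace it with the RHS of M[N, lookahead] (the unique production whose predict set contains the lookahead).

Stack is shown with the top on the left.

Stack     Input    Action
-------------------------
L $       b + b $  output L → S L'
S L' $    b + b $  output S → b
b L' $    b + b $  match 'b'
L' $      + b $    output L' → + S L'
+ S L' $  + b $    match '+'
S L' $    b $      output S → b
b L' $    b $      match 'b'
L' $      $        output L' → ε
$         $        accept

The string is accepted.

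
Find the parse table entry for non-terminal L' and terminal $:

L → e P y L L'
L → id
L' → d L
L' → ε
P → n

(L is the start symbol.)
L' → ε

To find M[L', $], we find productions for L' where $ is in the predict set (PREDICT(N → α) = (FIRST(α) \ {ε}) ∪ (FOLLOW(N) if α ⇒* ε)).

Relevant sets:
  FOLLOW(L') = { $, 'd' }

L' → d L: PREDICT = { 'd' }
L' → ε: PREDICT = { $, 'd' }
  $ is in predict set, so this production goes in M[L', $]

M[L', $] = L' → ε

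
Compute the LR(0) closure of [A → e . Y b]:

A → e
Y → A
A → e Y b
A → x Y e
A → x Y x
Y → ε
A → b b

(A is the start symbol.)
{ [A → . b b], [A → . e Y b], [A → . e], [A → . x Y e], [A → . x Y x], [A → e . Y b], [Y → . A], [Y → .] }

To compute CLOSURE, for each item [A → α.Bβ] where B is a non-terminal, add [B → .γ] for all productions B → γ; repeat for the newly added items until nothing changes.

Start with: [A → e . Y b]
  [A → e . Y b] has the dot before Y: add [Y → . A], [Y → .]
  [Y → . A] has the dot before A: add [A → . e], [A → . e Y b], [A → . x Y e], [A → . x Y x], [A → . b b]
No further items can be added.

CLOSURE = { [A → . b b], [A → . e Y b], [A → . e], [A → . x Y e], [A → . x Y x], [A → e . Y b], [Y → . A], [Y → .] }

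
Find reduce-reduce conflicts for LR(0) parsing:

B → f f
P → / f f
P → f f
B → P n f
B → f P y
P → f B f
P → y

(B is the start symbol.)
Yes — I8: [B → f f .] vs [P → f f .]

Augment with B' → B and build the canonical LR(0) collection (I0 = CLOSURE({[B' → . B]}), then GOTO on every symbol after a dot until no new states appear). It has 15 states:
  I0: { [B → . P n f], [B → . f P y], [B → . f f], [B' → . B], [P → . / f f], [P → . f B f], [P → . f f], [P → . y] }  — shift
  I1: { [P → / . f f] }  — shift
  I2: { [B' → B .] }  — accept
  I3: { [B → P . n f] }  — shift
  I4: { [B → . P n f], [B → . f P y], [B → . f f], [B → f . P y], [B → f . f], [P → . / f f], [P → . f B f], [P → . f f], [P → . y], [P → f . B f], [P → f . f] }  — shift
  I5: { [P → y .] }  — reduce
  I6: { [P → f B . f] }  — shift
  I7: { [B → P . n f], [B → f P . y] }  — shift
  I8: { [B → . P n f], [B → . f P y], [B → . f f], [B → f . P y], [B → f . f], [B → f f .], [P → . / f f], [P → . f B f], [P → . f f], [P → . y], [P → f . B f], [P → f . f], [P → f f .] }  — shift, 2 reduces
  I9: { [B → P n . f] }  — shift
  I10: { [B → f P y .] }  — reduce
  I11: { [B → P n f .] }  — reduce
  I12: { [P → f B f .] }  — reduce
  I13: { [P → / f . f] }  — shift
  I14: { [P → / f f .] }  — reduce

I8 contains complete items [B → f f .], [P → f f .] — reduce-reduce conflict.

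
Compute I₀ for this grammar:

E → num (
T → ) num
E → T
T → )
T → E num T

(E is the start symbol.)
First, augment the grammar with E' → E
I₀ = CLOSURE({ [E' → . E] }):
  [E' → . E] has the dot before E: add [E → . num (], [E → . T]
  [E → . T] has the dot before T: add [T → . ) num], [T → . )], [T → . E num T]
No further items can be added.

I₀ = { [E → . T], [E → . num (], [E' → . E], [T → . ) num], [T → . )], [T → . E num T] }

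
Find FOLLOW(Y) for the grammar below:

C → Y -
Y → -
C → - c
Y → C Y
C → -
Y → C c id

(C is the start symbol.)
To compute FOLLOW(Y), find every occurrence of Y on a right-hand side N → α Y β: add FIRST(β) \ {ε}, and if β is empty or nullable also add FOLLOW(N). Iterate to a fixed point.

In C → Y -: Y is followed by '-', add FIRST('-') \ {ε} = { '-' }
In Y → C Y: Y is at the end; this adds FOLLOW(Y) to itself — nothing new

Taking the union: FOLLOW(Y) = { '-' }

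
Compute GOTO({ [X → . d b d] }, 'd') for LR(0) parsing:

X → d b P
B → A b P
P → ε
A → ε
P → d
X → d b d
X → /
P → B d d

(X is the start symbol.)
{ [X → d . b d] }

GOTO(I, 'd') = CLOSURE({ [A → αX.β] : [A → α.Xβ] ∈ I, X = 'd' })

Items with dot before 'd', with the dot advanced:
  [X → . d b d] → [X → d . b d]
Closure adds nothing (no advanced item has the dot before a non-terminal).

GOTO = { [X → d . b d] }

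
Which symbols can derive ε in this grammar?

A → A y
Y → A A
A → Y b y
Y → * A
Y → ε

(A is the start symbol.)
{ 'Y' }

ε-productions: Y → ε
So Y is immediately nullable.
No further non-terminal can be added: every production for the remaining non-terminals contains a terminal or a non-nullable non-terminal.
Nullable = { 'Y' }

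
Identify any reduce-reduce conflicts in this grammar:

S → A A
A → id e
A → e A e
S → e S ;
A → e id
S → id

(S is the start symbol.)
A reduce-reduce conflict occurs when an LR(0) state has two complete items [A → α .] and [B → β .] — both call for a reduction, and with no lookahead the parser cannot choose between them.

Augment with S' → S and build the canonical LR(0) collection (I0 = CLOSURE({[S' → . S]}), then GOTO on every symbol after a dot until no new states appear). It has 17 states:
  I0: { [A → . e A e], [A → . e id], [A → . id e], [S → . A A], [S → . e S ;], [S → . id], [S' → . S] }  — shift
  I1: { [A → . e A e], [A → . e id], [A → . id e], [S → A . A] }  — shift
  I2: { [S' → S .] }  — accept
  I3: { [A → . e A e], [A → . e id], [A → . id e], [A → e . A e], [A → e . id], [S → . A A], [S → . e S ;], [S → . id], [S → e . S ;] }  — shift
  I4: { [A → id . e], [S → id .] }  — shift, reduce
  I5: { [A → id e .] }  — reduce
  I6: { [A → . e A e], [A → . e id], [A → . id e], [A → e A . e], [S → A . A] }  — shift
  I7: { [S → e S . ;] }  — shift
  I8: { [A → e id .], [A → id . e], [S → id .] }  — shift, 2 reduces
  I9: { [S → e S ; .] }  — reduce
  I10: { [S → A A .] }  — reduce
  I11: { [A → . e A e], [A → . e id], [A → . id e], [A → e . A e], [A → e . id], [A → e A e .] }  — shift, reduce
  I12: { [A → id . e] }  — shift
  I13: { [A → e A . e] }  — shift
  I14: { [A → . e A e], [A → . e id], [A → . id e], [A → e . A e], [A → e . id] }  — shift
  I15: { [A → e id .], [A → id . e] }  — shift, reduce
  I16: { [A → e A e .] }  — reduce

I8 contains complete items [A → e id .], [S → id .] — reduce-reduce conflict.

Answer: Yes — I8: [A → e id .] vs [S → id .]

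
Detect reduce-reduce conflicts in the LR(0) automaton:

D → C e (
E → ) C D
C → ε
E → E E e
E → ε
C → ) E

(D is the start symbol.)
A reduce-reduce conflict occurs when an LR(0) state has two complete items [A → α .] and [B → β .] — both call for a reduction, and with no lookahead the parser cannot choose between them.

Augment with D' → D and build the canonical LR(0) collection (I0 = CLOSURE({[D' → . D]}), then GOTO on every symbol after a dot until no new states appear). It has 12 states:
  I0: { [C → . ) E], [C → .], [D → . C e (], [D' → . D] }  — shift, reduce
  I1: { [C → ) . E], [E → . ) C D], [E → . E E e], [E → .] }  — shift, reduce
  I2: { [D → C . e (] }  — shift
  I3: { [D' → D .] }  — accept
  I4: { [D → C e . (] }  — shift
  I5: { [D → C e ( .] }  — reduce
  I6: { [C → . ) E], [C → .], [E → ) . C D] }  — shift, reduce
  I7: { [C → ) E .], [E → . ) C D], [E → . E E e], [E → .], [E → E . E e] }  — shift, 2 reduces
  I8: { [E → . ) C D], [E → . E E e], [E → .], [E → E . E e], [E → E E . e] }  — shift, reduce
  I9: { [E → E E e .] }  — reduce
  I10: { [C → . ) E], [C → .], [D → . C e (], [E → ) C . D] }  — shift, reduce
  I11: { [E → ) C D .] }  — reduce

I7 contains complete items [C → ) E .], [E → .] — reduce-reduce conflict.

Answer: Yes — I7: [C → ) E .] vs [E → .]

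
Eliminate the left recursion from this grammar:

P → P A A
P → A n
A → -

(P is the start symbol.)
P is directly left-recursive. The standard transformation for
  A → A α₁ | ... | A α_m | β₁ | ... | β_n
is
  A  → β₁ A' | ... | β_n A'
  A' → α₁ A' | ... | α_m A' | ε

P → A n becomes P → A n P'
P → P A A becomes P' → A A P'
Add P' → ε

Productions for other non-terminals are unchanged:
  A → -

Resulting grammar:
P → A n P'
P' → A A P'
P' → ε
A → -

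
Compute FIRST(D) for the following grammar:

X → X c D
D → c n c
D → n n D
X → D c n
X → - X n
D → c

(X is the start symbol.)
{ 'c', 'n' }

To compute FIRST(D), examine every production with D on the left-hand side, reading each right-hand side left to right until a non-nullable symbol is reached.

From D → c n c:
  - c is a terminal: add 'c' and stop
From D → n n D:
  - n is a terminal: add 'n' and stop
From D → c:
  - c is a terminal: add 'c' and stop

Collecting: FIRST(D) = { 'c', 'n' }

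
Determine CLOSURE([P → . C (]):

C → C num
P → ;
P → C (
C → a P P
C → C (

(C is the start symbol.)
{ [C → . C (], [C → . C num], [C → . a P P], [P → . C (] }

Start with: [P → . C (]
  [P → . C (] has the dot before C: add [C → . C num], [C → . a P P], [C → . C (]
No further items can be added.

CLOSURE = { [C → . C (], [C → . C num], [C → . a P P], [P → . C (] }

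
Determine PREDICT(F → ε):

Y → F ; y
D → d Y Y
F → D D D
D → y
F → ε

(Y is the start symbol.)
{ ';' }

PREDICT(F → ε) = (FIRST(RHS) \ {ε}) ∪ (FOLLOW(F) if ε ∈ FIRST(RHS), i.e. RHS ⇒* ε)
The right-hand side is ε (FIRST(ε) = { ε }), so the predict set is FOLLOW(F) = { ';' }
PREDICT(F → ε) = { ';' }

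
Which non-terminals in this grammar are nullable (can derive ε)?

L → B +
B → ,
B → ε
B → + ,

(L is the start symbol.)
{ 'B' }

ε-productions: B → ε
So B is immediately nullable.
No further non-terminal can be added: every production for the remaining non-terminals contains a terminal or a non-nullable non-terminal.
Nullable = { 'B' }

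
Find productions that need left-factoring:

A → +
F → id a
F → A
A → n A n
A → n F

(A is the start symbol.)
Yes, A has productions with common prefix 'n'

Left-factoring is needed when two productions for the same non-terminal
share a common prefix on the right-hand side.

Productions for A:
  A → +
  A → n A n
  A → n F
Productions for F:
  F → id a
  F → A

Found common prefix 'n' in productions for A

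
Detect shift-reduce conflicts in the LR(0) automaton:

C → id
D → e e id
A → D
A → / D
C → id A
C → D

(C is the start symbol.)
Yes — I4: [C → id .] vs [A → . / D]

A shift-reduce conflict occurs when an LR(0) state has both:
  - a complete (reduce) item [A → α .] (dot at the end), and
  - a shift item [B → β . c γ] (dot before a terminal).

Augment with C' → C and build the canonical LR(0) collection (I0 = CLOSURE({[C' → . C]}), then GOTO on every symbol after a dot until no new states appear). It has 11 states:
  I0: { [C → . D], [C → . id A], [C → . id], [C' → . C], [D → . e e id] }  — shift
  I1: { [C' → C .] }  — accept
  I2: { [C → D .] }  — reduce
  I3: { [D → e . e id] }  — shift
  I4: { [A → . / D], [A → . D], [C → id . A], [C → id .], [D → . e e id] }  — shift, reduce
  I5: { [A → / . D], [D → . e e id] }  — shift
  I6: { [C → id A .] }  — reduce
  I7: { [A → D .] }  — reduce
  I8: { [A → / D .] }  — reduce
  I9: { [D → e e . id] }  — shift
  I10: { [D → e e id .] }  — reduce

I4 contains reduce item [C → id .] and shift items [A → . / D], [D → . e e id] — shift-reduce conflict.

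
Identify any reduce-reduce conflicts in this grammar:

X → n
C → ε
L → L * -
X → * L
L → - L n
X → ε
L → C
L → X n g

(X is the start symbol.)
Yes — I1: [C → .] vs [X → .]; I4: [C → .] vs [X → .]

Augment with X' → X and build the canonical LR(0) collection (I0 = CLOSURE({[X' → . X]}), then GOTO on every symbol after a dot until no new states appear). It has 14 states:
  I0: { [X → . * L], [X → . n], [X → .], [X' → . X] }  — shift, reduce
  I1: { [C → .], [L → . - L n], [L → . C], [L → . L * -], [L → . X n g], [X → * . L], [X → . * L], [X → . n], [X → .] }  — shift, 2 reduces
  I2: { [X' → X .] }  — accept
  I3: { [X → n .] }  — reduce
  I4: { [C → .], [L → - . L n], [L → . - L n], [L → . C], [L → . L * -], [L → . X n g], [X → . * L], [X → . n], [X → .] }  — shift, 2 reduces
  I5: { [L → C .] }  — reduce
  I6: { [L → L . * -], [X → * L .] }  — shift, reduce
  I7: { [L → X . n g] }  — shift
  I8: { [L → X n . g] }  — shift
  I9: { [L → X n g .] }  — reduce
  I10: { [L → L * . -] }  — shift
  I11: { [L → L * - .] }  — reduce
  I12: { [L → - L . n], [L → L . * -] }  — shift
  I13: { [L → - L n .] }  — reduce

I1 contains complete items [C → .], [X → .] — reduce-reduce conflict.
I4 contains complete items [C → .], [X → .] — reduce-reduce conflict.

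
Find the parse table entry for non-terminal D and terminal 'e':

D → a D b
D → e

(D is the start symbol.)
To find M[D, 'e'], we find productions for D where 'e' is in the predict set (PREDICT(N → α) = (FIRST(α) \ {ε}) ∪ (FOLLOW(N) if α ⇒* ε)).

D → a D b: PREDICT = { 'a' }
D → e: PREDICT = { 'e' }
  'e' is in predict set, so this production goes in M[D, 'e']

M[D, 'e'] = D → e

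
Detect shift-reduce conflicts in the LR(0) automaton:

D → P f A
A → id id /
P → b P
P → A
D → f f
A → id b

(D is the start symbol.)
Augment with D' → D and build the canonical LR(0) collection (I0 = CLOSURE({[D' → . D]}), then GOTO on every symbol after a dot until no new states appear). It has 14 states:
  I0: { [A → . id b], [A → . id id /], [D → . P f A], [D → . f f], [D' → . D], [P → . A], [P → . b P] }  — shift
  I1: { [P → A .] }  — reduce
  I2: { [D' → D .] }  — accept
  I3: { [D → P . f A] }  — shift
  I4: { [A → . id b], [A → . id id /], [P → . A], [P → . b P], [P → b . P] }  — shift
  I5: { [D → f . f] }  — shift
  I6: { [A → id . b], [A → id . id /] }  — shift
  I7: { [A → id b .] }  — reduce
  I8: { [A → id id . /] }  — shift
  I9: { [A → id id / .] }  — reduce
  I10: { [D → f f .] }  — reduce
  I11: { [P → b P .] }  — reduce
  I12: { [A → . id b], [A → . id id /], [D → P f . A] }  — shift
  I13: { [D → P f A .] }  — reduce

No state contains both a complete item and a shift item.

Answer: No shift-reduce conflicts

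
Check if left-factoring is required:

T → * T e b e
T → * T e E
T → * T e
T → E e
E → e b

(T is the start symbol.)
Yes, T has productions with common prefix '* T e'

Left-factoring is needed when two productions for the same non-terminal
share a common prefix on the right-hand side.

Productions for T:
  T → * T e b e
  T → * T e E
  T → * T e
  T → E e

Found common prefix '* T e' in productions for T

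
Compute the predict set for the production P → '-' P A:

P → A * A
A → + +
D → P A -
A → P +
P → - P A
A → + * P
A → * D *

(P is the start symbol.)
{ '-' }

PREDICT(P → '-' P A) = (FIRST(RHS) \ {ε}) ∪ (FOLLOW(P) if ε ∈ FIRST(RHS), i.e. RHS ⇒* ε)
FIRST('-' P A) = { '-' }
ε ∉ FIRST('-' P A), so FOLLOW(P) is not added.
PREDICT(P → '-' P A) = { '-' }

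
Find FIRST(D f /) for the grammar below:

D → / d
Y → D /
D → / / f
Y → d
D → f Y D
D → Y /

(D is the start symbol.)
FIRST sets of the non-terminals involved (from the grammar, by fixed-point iteration):
  FIRST(D) = { '/', 'd', 'f' }

To compute FIRST(D f /), process the symbols left to right:
Symbol D is a non-terminal. Add FIRST(D) \ {ε} = { '/', 'd', 'f' }
D is not nullable (ε ∉ FIRST(D)), so stop here.
FIRST(D f /) = { '/', 'd', 'f' }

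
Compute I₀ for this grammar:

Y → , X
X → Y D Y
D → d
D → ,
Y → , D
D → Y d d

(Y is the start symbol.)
First, augment the grammar with Y' → Y
I₀ = CLOSURE({ [Y' → . Y] }):
  [Y' → . Y] has the dot before Y: add [Y → . , X], [Y → . , D]
No further items can be added.

I₀ = { [Y → . , D], [Y → . , X], [Y' → . Y] }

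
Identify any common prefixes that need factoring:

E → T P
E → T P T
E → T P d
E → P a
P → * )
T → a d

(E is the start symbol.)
Yes, E has productions with common prefix 'T P'

Left-factoring is needed when two productions for the same non-terminal
share a common prefix on the right-hand side.

Productions for E:
  E → T P
  E → T P T
  E → T P d
  E → P a

Found common prefix 'T P' in productions for E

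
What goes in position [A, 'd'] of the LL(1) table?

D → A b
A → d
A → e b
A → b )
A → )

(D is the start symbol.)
A → d

To find M[A, 'd'], we find productions for A where 'd' is in the predict set (PREDICT(N → α) = (FIRST(α) \ {ε}) ∪ (FOLLOW(N) if α ⇒* ε)).

A → d: PREDICT = { 'd' }
  'd' is in predict set, so this production goes in M[A, 'd']
A → e b: PREDICT = { 'e' }
A → b ): PREDICT = { 'b' }
A → ): PREDICT = { ')' }

M[A, 'd'] = A → d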